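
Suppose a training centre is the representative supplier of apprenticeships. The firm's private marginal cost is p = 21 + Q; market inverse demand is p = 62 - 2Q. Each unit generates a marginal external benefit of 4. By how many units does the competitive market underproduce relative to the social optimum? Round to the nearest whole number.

Market equilibrium (private): 21 + Q = 62 - 2Q → Q_m = 13.6667.
Social marginal cost = private MC − MEB = 17 + Q.
Set SMC = demand: 17 + Q = 62 - 2Q → Q* = 15.0000.
Gap = |13.6667 − 15.0000| = 1.3333.

1 units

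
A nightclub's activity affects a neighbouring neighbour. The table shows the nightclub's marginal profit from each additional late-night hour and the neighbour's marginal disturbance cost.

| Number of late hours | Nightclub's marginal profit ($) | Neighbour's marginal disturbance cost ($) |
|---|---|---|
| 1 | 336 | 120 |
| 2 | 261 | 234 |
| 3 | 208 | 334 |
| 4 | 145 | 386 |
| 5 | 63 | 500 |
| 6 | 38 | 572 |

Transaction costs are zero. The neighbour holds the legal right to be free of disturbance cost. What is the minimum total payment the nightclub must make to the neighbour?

$354

Efficient level: marginal profit ≥ marginal disturbance cost through level 2, so k* = 2.
With the neighbour holding the right, the nightclub must at least compensate total damage at k*: 120 + 234 = 354.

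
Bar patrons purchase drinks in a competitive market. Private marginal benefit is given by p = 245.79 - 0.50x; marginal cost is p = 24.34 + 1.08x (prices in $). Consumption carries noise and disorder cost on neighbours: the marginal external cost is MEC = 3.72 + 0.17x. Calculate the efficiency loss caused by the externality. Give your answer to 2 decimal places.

Market equilibrium (private): 24.34 + 1.08x = 245.79 - 0.50x → x_m = 140.1582.
Social marginal benefit = demand − MEC = 242.07 - 0.67x.
Set SMB = MC: 242.07 - 0.67x = 24.34 + 1.08x → x* = 124.4171.
The loss is the area between SMB and MC from x* to x_m; with linear curves that's a triangle of height MEC(x_m).
DWL = ½ × 15.7411 × 27.5469 = 216.8093.

DWL = $216.81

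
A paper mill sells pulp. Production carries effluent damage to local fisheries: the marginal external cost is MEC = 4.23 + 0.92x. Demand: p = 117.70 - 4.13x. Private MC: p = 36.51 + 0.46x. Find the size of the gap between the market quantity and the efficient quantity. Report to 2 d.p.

3.72 units

Market equilibrium (private): 36.51 + 0.46x = 117.70 - 4.13x → x_m = 17.6885.
Social marginal cost = private MC + MEC = 40.74 + 1.38x.
Set SMC = demand: 40.74 + 1.38x = 117.70 - 4.13x → x* = 13.9673.
Gap = |17.6885 − 13.9673| = 3.7212.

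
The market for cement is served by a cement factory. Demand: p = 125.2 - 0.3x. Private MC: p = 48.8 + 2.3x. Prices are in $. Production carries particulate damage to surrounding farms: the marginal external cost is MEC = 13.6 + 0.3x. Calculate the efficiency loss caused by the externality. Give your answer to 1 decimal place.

Market equilibrium (private): 48.8 + 2.3x = 125.2 - 0.3x → x_m = 29.3846.
Social marginal cost = private MC + MEC = 62.4 + 2.6x.
Set SMC = demand: 62.4 + 2.6x = 125.2 - 0.3x → x* = 21.6552.
Height of the DWL triangle at x_m is SMC(x_m) − demand(x_m) = MEC(x_m) = 22.4154.
DWL = ½ × 7.7294 × 22.4154 = 86.6288.

DWL = $86.6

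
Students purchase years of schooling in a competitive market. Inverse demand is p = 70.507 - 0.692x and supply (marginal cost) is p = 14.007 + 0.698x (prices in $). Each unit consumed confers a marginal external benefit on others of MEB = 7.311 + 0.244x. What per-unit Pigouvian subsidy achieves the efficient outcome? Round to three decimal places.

subsidy = $20.897 per unit

Social marginal benefit = demand + MEB = 77.818 - 0.448x.
Set SMB = MC: 77.818 - 0.448x = 14.007 + 0.698x → x* = 55.6815.
The Pigouvian subsidy equals MEB at x*: 7.311 + 0.244×55.6815 = 20.8973.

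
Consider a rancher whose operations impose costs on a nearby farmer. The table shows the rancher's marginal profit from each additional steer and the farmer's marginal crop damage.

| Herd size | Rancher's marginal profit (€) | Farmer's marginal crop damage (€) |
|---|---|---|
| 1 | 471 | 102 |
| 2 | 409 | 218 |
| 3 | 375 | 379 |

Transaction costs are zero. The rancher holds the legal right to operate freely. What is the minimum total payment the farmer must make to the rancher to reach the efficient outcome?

Left alone the rancher would choose level 3 (marginal profit stays positive).
Efficient level: k* = 2 (marginal profit ≥ marginal crop damage through 2).
The farmer must at least cover the rancher's forgone profit from cutting 3→2: 375 = 375.

€375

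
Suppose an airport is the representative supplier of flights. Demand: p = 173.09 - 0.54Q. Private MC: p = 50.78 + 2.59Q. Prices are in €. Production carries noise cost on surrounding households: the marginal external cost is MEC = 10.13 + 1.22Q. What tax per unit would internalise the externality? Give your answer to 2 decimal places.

Social marginal cost = private MC + MEC = 60.91 + 3.81Q.
Set SMC = demand: 60.91 + 3.81Q = 173.09 - 0.54Q → Q* = 25.7885.
The Pigouvian tax equals MEC at Q*: 10.13 + 1.22×25.7885 = 41.5920.

tax = €41.59 per unit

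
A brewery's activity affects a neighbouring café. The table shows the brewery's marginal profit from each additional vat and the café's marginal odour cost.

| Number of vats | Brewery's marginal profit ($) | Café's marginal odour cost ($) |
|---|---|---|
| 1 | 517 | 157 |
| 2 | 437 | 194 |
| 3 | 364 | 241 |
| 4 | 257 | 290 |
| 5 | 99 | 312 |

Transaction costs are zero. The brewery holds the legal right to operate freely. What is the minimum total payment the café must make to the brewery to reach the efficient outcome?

$356

Left alone the brewery would choose level 5 (marginal profit stays positive).
Efficient level: k* = 3 (marginal profit ≥ marginal odour cost through 3).
The café must at least cover the brewery's forgone profit from cutting 5→3: 257 + 99 = 356.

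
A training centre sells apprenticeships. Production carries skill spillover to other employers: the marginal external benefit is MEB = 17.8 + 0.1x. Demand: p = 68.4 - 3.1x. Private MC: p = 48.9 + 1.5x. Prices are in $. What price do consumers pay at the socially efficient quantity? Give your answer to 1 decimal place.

P = $42.7

Social marginal cost = private MC − MEB = 31.1 + 1.4x.
Set SMC = demand: 31.1 + 1.4x = 68.4 - 3.1x → x* = 8.2889.
Consumer price on the demand curve at x*: 68.4 − 3.1×8.2889 = 42.7044.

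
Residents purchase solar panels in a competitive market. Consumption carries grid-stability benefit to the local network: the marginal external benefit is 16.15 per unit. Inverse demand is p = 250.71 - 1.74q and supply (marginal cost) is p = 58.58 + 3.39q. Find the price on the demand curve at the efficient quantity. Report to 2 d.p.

Social marginal benefit = demand + MEB = 266.86 - 1.74q.
Set SMB = MC: 266.86 - 1.74q = 58.58 + 3.39q → q* = 40.6004.
Consumer price on the demand curve at q*: 250.71 − 1.74×40.6004 = 180.0653.

P = 180.07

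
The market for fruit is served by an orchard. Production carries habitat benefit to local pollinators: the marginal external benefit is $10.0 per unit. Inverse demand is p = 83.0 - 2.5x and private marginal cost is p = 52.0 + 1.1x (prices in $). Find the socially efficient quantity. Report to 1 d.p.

x* = 11.4

Social marginal cost = private MC − MEB = 42.0 + 1.1x.
Set SMC = demand: 42.0 + 1.1x = 83.0 - 2.5x → x* = 11.3889.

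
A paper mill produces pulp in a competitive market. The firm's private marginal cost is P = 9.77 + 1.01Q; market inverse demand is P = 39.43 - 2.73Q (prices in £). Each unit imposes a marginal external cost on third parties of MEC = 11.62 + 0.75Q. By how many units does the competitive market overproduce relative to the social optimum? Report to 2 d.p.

3.91 units

Market equilibrium (private): 9.77 + 1.01Q = 39.43 - 2.73Q → Q_m = 7.9305.
Social marginal cost = private MC + MEC = 21.39 + 1.76Q.
Set SMC = demand: 21.39 + 1.76Q = 39.43 - 2.73Q → Q* = 4.0178.
Gap = |7.9305 − 4.0178| = 3.9127.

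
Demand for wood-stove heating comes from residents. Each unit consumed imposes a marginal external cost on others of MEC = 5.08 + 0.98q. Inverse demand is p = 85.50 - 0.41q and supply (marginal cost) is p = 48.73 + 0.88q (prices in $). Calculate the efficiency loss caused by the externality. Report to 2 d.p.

DWL = $240.07

Market equilibrium (private): 48.73 + 0.88q = 85.50 - 0.41q → q_m = 28.5039.
Social marginal benefit = demand − MEC = 80.42 - 1.39q.
Set SMB = MC: 80.42 - 1.39q = 48.73 + 0.88q → q* = 13.9604.
The welfare-loss triangle has base |q_m − q*| and height MEC(q_m) (the vertical gap between SMB and MC is zero at q* and MEC at q_m).
DWL = ½ × 14.5435 × 33.0138 = 240.0681.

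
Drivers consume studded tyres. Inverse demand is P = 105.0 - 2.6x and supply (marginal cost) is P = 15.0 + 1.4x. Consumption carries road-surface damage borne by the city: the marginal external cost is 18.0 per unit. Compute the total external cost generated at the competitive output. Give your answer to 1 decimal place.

Market equilibrium (private): 15.0 + 1.4x = 105.0 - 2.6x → x_m = 22.5000.
Total external cost = MEC × x_m = 18.0 × 22.5000 = 405.0000.

405.0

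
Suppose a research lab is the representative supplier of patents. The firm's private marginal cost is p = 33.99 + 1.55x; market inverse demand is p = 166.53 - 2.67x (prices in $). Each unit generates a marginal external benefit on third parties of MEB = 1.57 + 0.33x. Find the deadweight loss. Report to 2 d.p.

Market equilibrium (private): 33.99 + 1.55x = 166.53 - 2.67x → x_m = 31.4076.
Social marginal cost = private MC − MEB = 32.42 + 1.22x.
Set SMC = demand: 32.42 + 1.22x = 166.53 - 2.67x → x* = 34.4756.
The loss is the area between SMC and demand from x* to x_m; with linear curves that's a triangle of height MEB(x_m).
DWL = ½ × 3.0680 × 11.9345 = 18.3075.

DWL = $18.31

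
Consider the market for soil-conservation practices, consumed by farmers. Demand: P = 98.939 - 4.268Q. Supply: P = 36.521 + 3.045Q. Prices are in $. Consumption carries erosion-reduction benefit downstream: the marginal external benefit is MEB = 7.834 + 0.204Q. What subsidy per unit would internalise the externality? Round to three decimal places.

Social marginal benefit = demand + MEB = 106.773 - 4.064Q.
Set SMB = MC: 106.773 - 4.064Q = 36.521 + 3.045Q → Q* = 9.8821.
The Pigouvian subsidy equals MEB at Q*: 7.834 + 0.204×9.8821 = 9.8499.

subsidy = $9.850 per unit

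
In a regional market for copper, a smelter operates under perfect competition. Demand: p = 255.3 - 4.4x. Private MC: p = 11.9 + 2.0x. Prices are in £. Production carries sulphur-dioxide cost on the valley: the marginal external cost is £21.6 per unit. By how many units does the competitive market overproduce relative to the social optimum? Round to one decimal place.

Market equilibrium (private): 11.9 + 2.0x = 255.3 - 4.4x → x_m = 38.0313.
Social marginal cost = private MC + MEC = 33.5 + 2.0x.
Set SMC = demand: 33.5 + 2.0x = 255.3 - 4.4x → x* = 34.6563.
Gap = |38.0313 − 34.6563| = 3.3750.

3.4 units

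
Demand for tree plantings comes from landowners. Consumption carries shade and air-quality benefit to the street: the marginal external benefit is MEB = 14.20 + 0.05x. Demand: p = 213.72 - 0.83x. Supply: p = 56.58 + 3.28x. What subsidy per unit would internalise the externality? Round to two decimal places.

subsidy = 16.31 per unit

Social marginal benefit = demand + MEB = 227.92 - 0.78x.
Set SMB = MC: 227.92 - 0.78x = 56.58 + 3.28x → x* = 42.2020.
The Pigouvian subsidy equals MEB at x*: 14.20 + 0.05×42.2020 = 16.3101.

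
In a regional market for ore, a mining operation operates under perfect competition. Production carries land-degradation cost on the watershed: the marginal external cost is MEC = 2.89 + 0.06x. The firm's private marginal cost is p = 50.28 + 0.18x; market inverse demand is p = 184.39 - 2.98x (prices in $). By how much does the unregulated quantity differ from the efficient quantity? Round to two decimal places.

1.69 units

Market equilibrium (private): 50.28 + 0.18x = 184.39 - 2.98x → x_m = 42.4399.
Social marginal cost = private MC + MEC = 53.17 + 0.24x.
Set SMC = demand: 53.17 + 0.24x = 184.39 - 2.98x → x* = 40.7516.
Gap = |42.4399 − 40.7516| = 1.6883.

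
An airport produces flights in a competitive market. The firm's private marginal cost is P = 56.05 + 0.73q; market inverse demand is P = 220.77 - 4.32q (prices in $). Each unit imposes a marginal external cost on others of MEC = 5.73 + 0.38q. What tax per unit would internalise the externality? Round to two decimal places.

Social marginal cost = private MC + MEC = 61.78 + 1.11q.
Set SMC = demand: 61.78 + 1.11q = 220.77 - 4.32q → q* = 29.2799.
The Pigouvian tax equals MEC at q*: 5.73 + 0.38×29.2799 = 16.8564.

tax = $16.86 per unit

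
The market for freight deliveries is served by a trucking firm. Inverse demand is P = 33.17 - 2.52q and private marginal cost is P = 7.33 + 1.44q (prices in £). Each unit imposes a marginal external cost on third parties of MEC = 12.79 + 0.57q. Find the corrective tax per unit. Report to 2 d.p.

Social marginal cost = private MC + MEC = 20.12 + 2.01q.
Set SMC = demand: 20.12 + 2.01q = 33.17 - 2.52q → q* = 2.8808.
The Pigouvian tax equals MEC at q*: 12.79 + 0.57×2.8808 = 14.4321.

tax = £14.43 per unit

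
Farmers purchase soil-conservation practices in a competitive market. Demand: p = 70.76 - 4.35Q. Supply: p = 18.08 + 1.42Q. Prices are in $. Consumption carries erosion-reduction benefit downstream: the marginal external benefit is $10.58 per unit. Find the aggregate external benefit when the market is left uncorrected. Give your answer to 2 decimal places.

Market equilibrium (private): 18.08 + 1.42Q = 70.76 - 4.35Q → Q_m = 9.1300.
Total external benefit = MEB × Q_m = 10.58 × 9.1300 = 96.5954.

$96.60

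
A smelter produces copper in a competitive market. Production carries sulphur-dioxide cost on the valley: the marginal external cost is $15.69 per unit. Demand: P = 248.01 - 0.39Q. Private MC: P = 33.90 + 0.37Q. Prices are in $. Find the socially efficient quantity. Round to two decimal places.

Q* = 261.08

Social marginal cost = private MC + MEC = 49.59 + 0.37Q.
Set SMC = demand: 49.59 + 0.37Q = 248.01 - 0.39Q → Q* = 261.0789.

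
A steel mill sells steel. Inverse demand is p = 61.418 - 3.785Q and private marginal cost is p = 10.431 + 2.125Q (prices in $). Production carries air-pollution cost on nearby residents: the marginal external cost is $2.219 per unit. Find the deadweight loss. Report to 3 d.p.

Market equilibrium (private): 10.431 + 2.125Q = 61.418 - 3.785Q → Q_m = 8.6272.
Social marginal cost = private MC + MEC = 12.650 + 2.125Q.
Set SMC = demand: 12.650 + 2.125Q = 61.418 - 3.785Q → Q* = 8.2518.
Between Q* and Q_m the wedge SMC − demand runs linearly from 0 to MEC(Q_m), so the loss is a triangle.
DWL = ½ × 0.3754 × 2.2190 = 0.4165.

DWL = $0.417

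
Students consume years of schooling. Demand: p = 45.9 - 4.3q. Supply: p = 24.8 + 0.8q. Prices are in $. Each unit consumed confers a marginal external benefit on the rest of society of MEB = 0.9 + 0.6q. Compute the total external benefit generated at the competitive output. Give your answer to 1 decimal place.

$8.9

Market equilibrium (private): 24.8 + 0.8q = 45.9 - 4.3q → q_m = 4.1373.
Total external benefit = ∫₀^{q_m} (0.9 + 0.6q) dq = 0.9×4.1373 + ½×0.6×4.1373² = 8.8587.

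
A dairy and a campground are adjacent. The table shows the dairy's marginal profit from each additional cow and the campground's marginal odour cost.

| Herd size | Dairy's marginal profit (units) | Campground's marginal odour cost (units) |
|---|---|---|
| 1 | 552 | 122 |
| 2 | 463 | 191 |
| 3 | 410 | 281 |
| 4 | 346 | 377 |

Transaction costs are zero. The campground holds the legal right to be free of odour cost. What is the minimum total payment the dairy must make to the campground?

Efficient level: marginal profit ≥ marginal odour cost through level 3, so k* = 3.
With the campground holding the right, the dairy must at least compensate total damage at k*: 122 + 191 + 281 = 594.

594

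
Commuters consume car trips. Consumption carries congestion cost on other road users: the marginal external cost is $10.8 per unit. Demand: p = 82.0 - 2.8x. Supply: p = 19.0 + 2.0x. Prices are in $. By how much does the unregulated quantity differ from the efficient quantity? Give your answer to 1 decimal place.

2.3 units

Market equilibrium (private): 19.0 + 2.0x = 82.0 - 2.8x → x_m = 13.1250.
Social marginal benefit = demand − MEC = 71.2 - 2.8x.
Set SMB = MC: 71.2 - 2.8x = 19.0 + 2.0x → x* = 10.8750.
Gap = |13.1250 − 10.8750| = 2.2500.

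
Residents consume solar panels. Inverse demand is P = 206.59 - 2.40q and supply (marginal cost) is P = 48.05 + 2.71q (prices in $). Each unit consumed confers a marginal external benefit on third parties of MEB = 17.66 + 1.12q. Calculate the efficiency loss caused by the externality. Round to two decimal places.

DWL = $344.19

Market equilibrium (private): 48.05 + 2.71q = 206.59 - 2.40q → q_m = 31.0254.
Social marginal benefit = demand + MEB = 224.25 - 1.28q.
Set SMB = MC: 224.25 - 1.28q = 48.05 + 2.71q → q* = 44.1604.
The loss is the area between SMB and MC from q* to q_m; with linear curves that's a triangle of height MEB(q_m).
DWL = ½ × 13.1350 × 52.4085 = 344.1928.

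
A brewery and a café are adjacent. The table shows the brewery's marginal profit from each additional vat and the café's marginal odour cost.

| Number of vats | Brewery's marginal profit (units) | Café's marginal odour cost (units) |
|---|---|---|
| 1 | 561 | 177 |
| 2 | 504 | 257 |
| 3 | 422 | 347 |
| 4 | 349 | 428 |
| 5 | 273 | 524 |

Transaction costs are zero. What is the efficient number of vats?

3

Bargaining reaches the level where marginal profit last exceeds marginal odour cost.
That holds through level 3 (422 ≥ 347) but not at 4 (349 < 428).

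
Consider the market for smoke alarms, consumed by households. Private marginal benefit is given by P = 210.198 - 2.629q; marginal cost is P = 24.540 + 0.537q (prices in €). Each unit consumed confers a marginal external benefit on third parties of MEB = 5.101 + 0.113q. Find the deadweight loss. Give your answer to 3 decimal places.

DWL = €22.524

Market equilibrium (private): 24.540 + 0.537q = 210.198 - 2.629q → q_m = 58.6412.
Social marginal benefit = demand + MEB = 215.299 - 2.516q.
Set SMB = MC: 215.299 - 2.516q = 24.540 + 0.537q → q* = 62.4825.
The loss is the area between SMB and MC from q* to q_m; with linear curves that's a triangle of height MEB(q_m).
DWL = ½ × 3.8413 × 11.7275 = 22.5244.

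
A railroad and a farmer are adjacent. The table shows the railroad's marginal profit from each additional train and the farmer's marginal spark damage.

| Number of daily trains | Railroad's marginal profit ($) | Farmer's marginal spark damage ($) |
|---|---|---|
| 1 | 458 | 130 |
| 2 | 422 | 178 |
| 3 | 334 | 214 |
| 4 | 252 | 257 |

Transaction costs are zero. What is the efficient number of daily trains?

Bargaining reaches the level where marginal profit last exceeds marginal spark damage.
That holds through level 3 (334 ≥ 214) but not at 4 (252 < 257).

3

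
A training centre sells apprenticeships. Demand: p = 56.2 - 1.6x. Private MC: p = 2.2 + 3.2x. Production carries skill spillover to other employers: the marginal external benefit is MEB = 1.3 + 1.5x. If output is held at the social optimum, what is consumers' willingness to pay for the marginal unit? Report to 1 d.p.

Social marginal cost = private MC − MEB = 0.9 + 1.7x.
Set SMC = demand: 0.9 + 1.7x = 56.2 - 1.6x → x* = 16.7576.
Consumer price on the demand curve at x*: 56.2 − 1.6×16.7576 = 29.3878.

P = 29.4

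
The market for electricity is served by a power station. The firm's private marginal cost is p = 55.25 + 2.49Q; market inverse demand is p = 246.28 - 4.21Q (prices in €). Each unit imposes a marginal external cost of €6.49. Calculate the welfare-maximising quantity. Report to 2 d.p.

Social marginal cost = private MC + MEC = 61.74 + 2.49Q.
Set SMC = demand: 61.74 + 2.49Q = 246.28 - 4.21Q → Q* = 27.5433.

Q* = 27.54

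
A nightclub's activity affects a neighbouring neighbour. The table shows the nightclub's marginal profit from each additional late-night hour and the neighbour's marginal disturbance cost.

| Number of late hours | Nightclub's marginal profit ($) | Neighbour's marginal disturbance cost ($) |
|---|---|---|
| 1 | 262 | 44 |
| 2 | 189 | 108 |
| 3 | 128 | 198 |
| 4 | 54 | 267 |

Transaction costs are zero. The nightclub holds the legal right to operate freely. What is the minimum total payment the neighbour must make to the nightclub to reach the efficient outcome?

Left alone the nightclub would choose level 4 (marginal profit stays positive).
Efficient level: k* = 2 (marginal profit ≥ marginal disturbance cost through 2).
The neighbour must at least cover the nightclub's forgone profit from cutting 4→2: 128 + 54 = 182.

$182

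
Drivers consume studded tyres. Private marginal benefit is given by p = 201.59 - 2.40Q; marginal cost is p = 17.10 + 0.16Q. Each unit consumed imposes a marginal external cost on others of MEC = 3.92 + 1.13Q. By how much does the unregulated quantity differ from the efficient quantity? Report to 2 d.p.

Market equilibrium (private): 17.10 + 0.16Q = 201.59 - 2.40Q → Q_m = 72.0664.
Social marginal benefit = demand − MEC = 197.67 - 3.53Q.
Set SMB = MC: 197.67 - 3.53Q = 17.10 + 0.16Q → Q* = 48.9350.
Gap = |72.0664 − 48.9350| = 23.1314.

23.13 units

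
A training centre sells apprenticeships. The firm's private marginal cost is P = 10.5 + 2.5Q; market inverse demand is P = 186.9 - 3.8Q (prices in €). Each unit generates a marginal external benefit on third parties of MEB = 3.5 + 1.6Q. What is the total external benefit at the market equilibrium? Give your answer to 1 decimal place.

Market equilibrium (private): 10.5 + 2.5Q = 186.9 - 3.8Q → Q_m = 28.0000.
Total external benefit = ∫₀^{Q_m} (3.5 + 1.6Q) dQ = 3.5×28.0000 + ½×1.6×28.0000² = 725.2000.

€725.2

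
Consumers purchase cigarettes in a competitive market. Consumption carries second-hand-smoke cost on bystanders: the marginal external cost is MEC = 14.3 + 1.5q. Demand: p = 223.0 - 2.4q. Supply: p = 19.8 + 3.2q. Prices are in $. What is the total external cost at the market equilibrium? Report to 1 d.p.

$1506.4

Market equilibrium (private): 19.8 + 3.2q = 223.0 - 2.4q → q_m = 36.2857.
Total external cost = ∫₀^{q_m} (14.3 + 1.5q) dq = 14.3×36.2857 + ½×1.5×36.2857² = 1506.3745.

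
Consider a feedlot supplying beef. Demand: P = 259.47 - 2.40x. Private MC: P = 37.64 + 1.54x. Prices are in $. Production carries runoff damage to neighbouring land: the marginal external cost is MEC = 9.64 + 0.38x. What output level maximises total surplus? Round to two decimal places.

Social marginal cost = private MC + MEC = 47.28 + 1.92x.
Set SMC = demand: 47.28 + 1.92x = 259.47 - 2.40x → x* = 49.1181.

x* = 49.12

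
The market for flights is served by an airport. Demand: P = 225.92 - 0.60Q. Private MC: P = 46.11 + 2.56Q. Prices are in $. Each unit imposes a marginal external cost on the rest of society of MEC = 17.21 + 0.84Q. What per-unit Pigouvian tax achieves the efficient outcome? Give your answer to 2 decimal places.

tax = $51.36 per unit

Social marginal cost = private MC + MEC = 63.32 + 3.40Q.
Set SMC = demand: 63.32 + 3.40Q = 225.92 - 0.60Q → Q* = 40.6500.
The Pigouvian tax equals MEC at Q*: 17.21 + 0.84×40.6500 = 51.3560.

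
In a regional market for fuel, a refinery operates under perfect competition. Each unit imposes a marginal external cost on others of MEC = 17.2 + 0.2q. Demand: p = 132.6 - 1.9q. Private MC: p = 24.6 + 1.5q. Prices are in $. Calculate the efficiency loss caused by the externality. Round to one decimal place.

DWL = $77.0

Market equilibrium (private): 24.6 + 1.5q = 132.6 - 1.9q → q_m = 31.7647.
Social marginal cost = private MC + MEC = 41.8 + 1.7q.
Set SMC = demand: 41.8 + 1.7q = 132.6 - 1.9q → q* = 25.2222.
Height of the DWL triangle at q_m is SMC(q_m) − demand(q_m) = MEC(q_m) = 23.5529.
DWL = ½ × 6.5425 × 23.5529 = 77.0474.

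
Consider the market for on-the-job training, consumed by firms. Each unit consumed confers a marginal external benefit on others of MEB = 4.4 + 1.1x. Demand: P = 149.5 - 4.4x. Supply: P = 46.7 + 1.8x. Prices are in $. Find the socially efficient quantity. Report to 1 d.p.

x* = 21.0

Social marginal benefit = demand + MEB = 153.9 - 3.3x.
Set SMB = MC: 153.9 - 3.3x = 46.7 + 1.8x → x* = 21.0196.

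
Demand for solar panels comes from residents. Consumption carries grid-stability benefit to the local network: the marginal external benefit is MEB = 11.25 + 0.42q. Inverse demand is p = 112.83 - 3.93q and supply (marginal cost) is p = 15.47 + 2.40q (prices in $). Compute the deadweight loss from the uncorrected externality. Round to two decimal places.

DWL = $26.53

Market equilibrium (private): 15.47 + 2.40q = 112.83 - 3.93q → q_m = 15.3807.
Social marginal benefit = demand + MEB = 124.08 - 3.51q.
Set SMB = MC: 124.08 - 3.51q = 15.47 + 2.40q → q* = 18.3773.
Height of the DWL triangle at q_m is SMB(q_m) − MC(q_m) = MEB(q_m) = 17.7099.
DWL = ½ × 2.9966 × 17.7099 = 26.5347.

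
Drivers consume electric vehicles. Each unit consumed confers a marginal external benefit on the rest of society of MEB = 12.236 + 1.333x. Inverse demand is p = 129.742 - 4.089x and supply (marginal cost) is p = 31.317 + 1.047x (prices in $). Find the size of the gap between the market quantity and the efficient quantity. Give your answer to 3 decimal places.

Market equilibrium (private): 31.317 + 1.047x = 129.742 - 4.089x → x_m = 19.1637.
Social marginal benefit = demand + MEB = 141.978 - 2.756x.
Set SMB = MC: 141.978 - 2.756x = 31.317 + 1.047x → x* = 29.0983.
Gap = |19.1637 − 29.0983| = 9.9346.

9.935 units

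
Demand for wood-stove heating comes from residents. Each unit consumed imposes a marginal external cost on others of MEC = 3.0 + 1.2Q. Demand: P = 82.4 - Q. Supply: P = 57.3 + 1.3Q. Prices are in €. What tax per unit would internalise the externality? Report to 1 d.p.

Social marginal benefit = demand − MEC = 79.4 - 2.2Q.
Set SMB = MC: 79.4 - 2.2Q = 57.3 + 1.3Q → Q* = 6.3143.
The Pigouvian tax equals MEC at Q*: 3.0 + 1.2×6.3143 = 10.5772.

tax = €10.6 per unit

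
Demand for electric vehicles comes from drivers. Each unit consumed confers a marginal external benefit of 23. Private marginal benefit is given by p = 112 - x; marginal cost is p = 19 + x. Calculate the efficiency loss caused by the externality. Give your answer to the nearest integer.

Market equilibrium (private): 19 + x = 112 - x → x_m = 46.5000.
Social marginal benefit = demand + MEB = 135 - x.
Set SMB = MC: 135 - x = 19 + x → x* = 58.0000.
The welfare-loss triangle has base |x_m − x*| and height MEB(x_m) (the vertical gap between SMB and MC is zero at x* and MEB at x_m).
DWL = ½ × 11.5000 × 23.0000 = 132.2500.

DWL = 132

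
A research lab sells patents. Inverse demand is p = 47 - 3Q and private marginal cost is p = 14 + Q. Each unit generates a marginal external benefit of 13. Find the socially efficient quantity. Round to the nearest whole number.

Q* = 12

Social marginal cost = private MC − MEB = 1 + Q.
Set SMC = demand: 1 + Q = 47 - 3Q → Q* = 11.5000.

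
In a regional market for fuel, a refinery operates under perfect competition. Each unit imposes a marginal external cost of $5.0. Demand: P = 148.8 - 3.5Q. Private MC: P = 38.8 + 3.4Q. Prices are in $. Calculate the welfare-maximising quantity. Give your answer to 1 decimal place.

Social marginal cost = private MC + MEC = 43.8 + 3.4Q.
Set SMC = demand: 43.8 + 3.4Q = 148.8 - 3.5Q → Q* = 15.2174.

Q* = 15.2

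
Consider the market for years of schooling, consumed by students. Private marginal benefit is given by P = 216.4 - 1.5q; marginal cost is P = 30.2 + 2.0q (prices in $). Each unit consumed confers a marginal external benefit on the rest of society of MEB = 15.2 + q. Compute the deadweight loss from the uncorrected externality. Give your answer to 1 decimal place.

Market equilibrium (private): 30.2 + 2.0q = 216.4 - 1.5q → q_m = 53.2000.
Social marginal benefit = demand + MEB = 231.6 - 0.5q.
Set SMB = MC: 231.6 - 0.5q = 30.2 + 2.0q → q* = 80.5600.
Height of the DWL triangle at q_m is SMB(q_m) − MC(q_m) = MEB(q_m) = 68.4000.
DWL = ½ × 27.3600 × 68.4000 = 935.7120.

DWL = $935.7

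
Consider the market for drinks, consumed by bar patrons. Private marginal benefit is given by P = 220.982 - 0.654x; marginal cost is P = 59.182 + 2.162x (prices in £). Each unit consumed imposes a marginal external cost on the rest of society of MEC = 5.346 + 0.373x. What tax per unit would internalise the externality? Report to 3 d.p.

tax = £23.646 per unit

Social marginal benefit = demand − MEC = 215.636 - 1.027x.
Set SMB = MC: 215.636 - 1.027x = 59.182 + 2.162x → x* = 49.0605.
The Pigouvian tax equals MEC at x*: 5.346 + 0.373×49.0605 = 23.6456.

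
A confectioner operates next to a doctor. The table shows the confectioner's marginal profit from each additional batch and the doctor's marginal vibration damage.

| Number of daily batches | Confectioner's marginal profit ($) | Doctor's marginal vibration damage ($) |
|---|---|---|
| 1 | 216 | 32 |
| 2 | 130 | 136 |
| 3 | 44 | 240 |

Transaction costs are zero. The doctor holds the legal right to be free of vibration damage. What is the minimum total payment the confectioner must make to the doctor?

$32

Efficient level: marginal profit ≥ marginal vibration damage through level 1, so k* = 1.
With the doctor holding the right, the confectioner must at least compensate total damage at k*: 32 = 32.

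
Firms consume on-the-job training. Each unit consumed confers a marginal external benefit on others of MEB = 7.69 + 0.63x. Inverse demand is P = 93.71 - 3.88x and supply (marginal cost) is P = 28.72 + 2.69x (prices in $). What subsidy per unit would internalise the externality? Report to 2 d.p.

subsidy = $15.40 per unit

Social marginal benefit = demand + MEB = 101.40 - 3.25x.
Set SMB = MC: 101.40 - 3.25x = 28.72 + 2.69x → x* = 12.2357.
The Pigouvian subsidy equals MEB at x*: 7.69 + 0.63×12.2357 = 15.3985.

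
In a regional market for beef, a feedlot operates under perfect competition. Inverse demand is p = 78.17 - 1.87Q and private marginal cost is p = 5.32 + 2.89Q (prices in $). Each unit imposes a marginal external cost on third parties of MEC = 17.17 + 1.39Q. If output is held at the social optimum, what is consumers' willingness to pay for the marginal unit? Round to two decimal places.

Social marginal cost = private MC + MEC = 22.49 + 4.28Q.
Set SMC = demand: 22.49 + 4.28Q = 78.17 - 1.87Q → Q* = 9.0537.
Consumer price on the demand curve at Q*: 78.17 − 1.87×9.0537 = 61.2396.

P = $61.24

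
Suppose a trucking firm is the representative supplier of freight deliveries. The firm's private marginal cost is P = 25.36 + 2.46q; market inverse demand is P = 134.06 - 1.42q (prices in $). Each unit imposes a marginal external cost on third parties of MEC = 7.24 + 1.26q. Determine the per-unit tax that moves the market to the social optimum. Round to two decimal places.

tax = $32.11 per unit

Social marginal cost = private MC + MEC = 32.60 + 3.72q.
Set SMC = demand: 32.60 + 3.72q = 134.06 - 1.42q → q* = 19.7393.
The Pigouvian tax equals MEC at q*: 7.24 + 1.26×19.7393 = 32.1115.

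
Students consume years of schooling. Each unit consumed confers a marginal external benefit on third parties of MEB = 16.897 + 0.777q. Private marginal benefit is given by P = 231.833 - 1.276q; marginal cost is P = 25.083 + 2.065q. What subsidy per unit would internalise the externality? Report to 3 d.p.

Social marginal benefit = demand + MEB = 248.730 - 0.499q.
Set SMB = MC: 248.730 - 0.499q = 25.083 + 2.065q → q* = 87.2258.
The Pigouvian subsidy equals MEB at q*: 16.897 + 0.777×87.2258 = 84.6714.

subsidy = 84.671 per unit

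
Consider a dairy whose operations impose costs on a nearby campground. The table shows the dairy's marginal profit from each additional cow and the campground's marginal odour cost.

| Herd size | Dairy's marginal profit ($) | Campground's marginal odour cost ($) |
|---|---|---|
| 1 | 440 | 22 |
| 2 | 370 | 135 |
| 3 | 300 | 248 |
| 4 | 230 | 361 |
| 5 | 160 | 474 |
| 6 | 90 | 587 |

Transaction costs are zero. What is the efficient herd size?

3

Bargaining reaches the level where marginal profit last exceeds marginal odour cost.
That holds through level 3 (300 ≥ 248) but not at 4 (230 < 361).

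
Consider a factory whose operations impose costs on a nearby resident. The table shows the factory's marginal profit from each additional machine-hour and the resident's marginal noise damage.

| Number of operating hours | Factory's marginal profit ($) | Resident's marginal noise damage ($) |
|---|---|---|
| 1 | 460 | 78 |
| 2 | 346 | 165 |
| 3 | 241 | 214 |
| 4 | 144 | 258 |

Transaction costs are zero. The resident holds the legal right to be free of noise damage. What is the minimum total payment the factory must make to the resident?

Efficient level: marginal profit ≥ marginal noise damage through level 3, so k* = 3.
With the resident holding the right, the factory must at least compensate total damage at k*: 78 + 165 + 214 = 457.

$457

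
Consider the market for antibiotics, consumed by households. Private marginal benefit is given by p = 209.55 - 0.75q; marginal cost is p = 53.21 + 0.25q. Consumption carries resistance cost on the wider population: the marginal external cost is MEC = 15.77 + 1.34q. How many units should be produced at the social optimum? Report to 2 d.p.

Social marginal benefit = demand − MEC = 193.78 - 2.09q.
Set SMB = MC: 193.78 - 2.09q = 53.21 + 0.25q → q* = 60.0726.

q* = 60.07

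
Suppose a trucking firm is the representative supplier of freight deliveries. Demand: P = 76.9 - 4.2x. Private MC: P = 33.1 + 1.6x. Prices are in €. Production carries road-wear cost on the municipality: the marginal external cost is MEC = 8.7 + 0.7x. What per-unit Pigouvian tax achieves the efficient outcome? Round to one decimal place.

Social marginal cost = private MC + MEC = 41.8 + 2.3x.
Set SMC = demand: 41.8 + 2.3x = 76.9 - 4.2x → x* = 5.4000.
The Pigouvian tax equals MEC at x*: 8.7 + 0.7×5.4000 = 12.4800.

tax = €12.5 per unit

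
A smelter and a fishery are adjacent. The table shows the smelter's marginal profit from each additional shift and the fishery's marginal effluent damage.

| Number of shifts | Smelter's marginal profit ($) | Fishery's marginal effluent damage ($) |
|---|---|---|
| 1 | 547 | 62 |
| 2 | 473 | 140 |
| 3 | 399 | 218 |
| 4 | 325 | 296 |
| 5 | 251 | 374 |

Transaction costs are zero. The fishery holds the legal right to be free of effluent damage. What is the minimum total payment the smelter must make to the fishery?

$716

Efficient level: marginal profit ≥ marginal effluent damage through level 4, so k* = 4.
With the fishery holding the right, the smelter must at least compensate total damage at k*: 62 + 140 + 218 + 296 = 716.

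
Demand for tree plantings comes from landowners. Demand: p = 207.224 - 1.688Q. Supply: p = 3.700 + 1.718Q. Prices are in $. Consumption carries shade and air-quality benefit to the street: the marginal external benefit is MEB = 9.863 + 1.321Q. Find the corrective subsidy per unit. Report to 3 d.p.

subsidy = $145.059 per unit

Social marginal benefit = demand + MEB = 217.087 - 0.367Q.
Set SMB = MC: 217.087 - 0.367Q = 3.700 + 1.718Q → Q* = 102.3439.
The Pigouvian subsidy equals MEB at Q*: 9.863 + 1.321×102.3439 = 145.0593.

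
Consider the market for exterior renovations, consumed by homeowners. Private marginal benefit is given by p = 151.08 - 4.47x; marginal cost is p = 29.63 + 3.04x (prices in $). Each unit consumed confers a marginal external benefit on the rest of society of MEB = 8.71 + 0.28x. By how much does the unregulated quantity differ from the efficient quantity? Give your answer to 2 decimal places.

Market equilibrium (private): 29.63 + 3.04x = 151.08 - 4.47x → x_m = 16.1718.
Social marginal benefit = demand + MEB = 159.79 - 4.19x.
Set SMB = MC: 159.79 - 4.19x = 29.63 + 3.04x → x* = 18.0028.
Gap = |16.1718 − 18.0028| = 1.8310.

1.83 units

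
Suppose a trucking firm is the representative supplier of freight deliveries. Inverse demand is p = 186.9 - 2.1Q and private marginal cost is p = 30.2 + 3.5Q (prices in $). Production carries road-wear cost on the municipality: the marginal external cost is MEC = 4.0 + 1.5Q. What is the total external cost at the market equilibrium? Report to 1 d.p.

Market equilibrium (private): 30.2 + 3.5Q = 186.9 - 2.1Q → Q_m = 27.9821.
Total external cost = ∫₀^{Q_m} (4.0 + 1.5Q) dQ = 4.0×27.9821 + ½×1.5×27.9821² = 699.1768.

$699.2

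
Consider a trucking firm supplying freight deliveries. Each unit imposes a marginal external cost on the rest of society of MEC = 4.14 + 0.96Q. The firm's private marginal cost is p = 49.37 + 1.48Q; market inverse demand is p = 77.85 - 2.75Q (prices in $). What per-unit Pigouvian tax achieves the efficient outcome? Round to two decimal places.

tax = $8.64 per unit

Social marginal cost = private MC + MEC = 53.51 + 2.44Q.
Set SMC = demand: 53.51 + 2.44Q = 77.85 - 2.75Q → Q* = 4.6898.
The Pigouvian tax equals MEC at Q*: 4.14 + 0.96×4.6898 = 8.6422.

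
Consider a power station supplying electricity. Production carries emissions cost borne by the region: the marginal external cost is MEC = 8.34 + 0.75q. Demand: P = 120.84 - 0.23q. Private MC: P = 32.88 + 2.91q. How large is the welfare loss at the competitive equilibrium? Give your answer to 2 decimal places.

DWL = 110.72

Market equilibrium (private): 32.88 + 2.91q = 120.84 - 0.23q → q_m = 28.0127.
Social marginal cost = private MC + MEC = 41.22 + 3.66q.
Set SMC = demand: 41.22 + 3.66q = 120.84 - 0.23q → q* = 20.4679.
Between q* and q_m the wedge SMC − demand runs linearly from 0 to MEC(q_m), so the loss is a triangle.
DWL = ½ × 7.5448 × 29.3496 = 110.7184.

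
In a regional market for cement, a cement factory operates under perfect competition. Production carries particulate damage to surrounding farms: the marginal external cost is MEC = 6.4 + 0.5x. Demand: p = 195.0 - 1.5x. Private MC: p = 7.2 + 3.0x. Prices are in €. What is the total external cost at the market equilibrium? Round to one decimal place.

€702.5

Market equilibrium (private): 7.2 + 3.0x = 195.0 - 1.5x → x_m = 41.7333.
Total external cost = ∫₀^{x_m} (6.4 + 0.5x) dx = 6.4×41.7333 + ½×0.5×41.7333² = 702.5102.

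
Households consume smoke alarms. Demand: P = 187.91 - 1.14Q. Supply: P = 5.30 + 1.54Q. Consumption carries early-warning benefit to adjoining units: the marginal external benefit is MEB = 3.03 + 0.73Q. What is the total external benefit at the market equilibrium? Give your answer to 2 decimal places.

1901.08

Market equilibrium (private): 5.30 + 1.54Q = 187.91 - 1.14Q → Q_m = 68.1381.
Total external benefit = ∫₀^{Q_m} (3.03 + 0.73Q) dQ = 3.03×68.1381 + ½×0.73×68.1381² = 1901.0807.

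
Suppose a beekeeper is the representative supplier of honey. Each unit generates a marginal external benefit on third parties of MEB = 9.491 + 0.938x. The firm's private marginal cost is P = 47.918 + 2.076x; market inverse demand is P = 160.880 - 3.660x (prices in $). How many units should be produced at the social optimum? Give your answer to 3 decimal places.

Social marginal cost = private MC − MEB = 38.427 + 1.138x.
Set SMC = demand: 38.427 + 1.138x = 160.880 - 3.660x → x* = 25.5217.

x* = 25.522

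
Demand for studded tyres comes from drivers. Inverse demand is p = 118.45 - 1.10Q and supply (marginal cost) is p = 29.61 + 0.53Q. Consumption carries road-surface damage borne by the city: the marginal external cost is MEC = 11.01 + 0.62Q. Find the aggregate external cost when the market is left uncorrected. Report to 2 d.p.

Market equilibrium (private): 29.61 + 0.53Q = 118.45 - 1.10Q → Q_m = 54.5031.
Total external cost = ∫₀^{Q_m} (11.01 + 0.62Q) dQ = 11.01×54.5031 + ½×0.62×54.5031² = 1520.9614.

1520.96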